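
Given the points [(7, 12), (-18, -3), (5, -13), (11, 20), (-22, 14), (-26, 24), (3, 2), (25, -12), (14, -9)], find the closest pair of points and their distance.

Computing all pairwise distances among 9 points:

d((7, 12), (-18, -3)) = 29.1548
d((7, 12), (5, -13)) = 25.0799
d((7, 12), (11, 20)) = 8.9443 <-- minimum
d((7, 12), (-22, 14)) = 29.0689
d((7, 12), (-26, 24)) = 35.1141
d((7, 12), (3, 2)) = 10.7703
d((7, 12), (25, -12)) = 30.0
d((7, 12), (14, -9)) = 22.1359
d((-18, -3), (5, -13)) = 25.0799
d((-18, -3), (11, 20)) = 37.0135
d((-18, -3), (-22, 14)) = 17.4642
d((-18, -3), (-26, 24)) = 28.1603
d((-18, -3), (3, 2)) = 21.587
d((-18, -3), (25, -12)) = 43.9318
d((-18, -3), (14, -9)) = 32.5576
d((5, -13), (11, 20)) = 33.541
d((5, -13), (-22, 14)) = 38.1838
d((5, -13), (-26, 24)) = 48.2701
d((5, -13), (3, 2)) = 15.1327
d((5, -13), (25, -12)) = 20.025
d((5, -13), (14, -9)) = 9.8489
d((11, 20), (-22, 14)) = 33.541
d((11, 20), (-26, 24)) = 37.2156
d((11, 20), (3, 2)) = 19.6977
d((11, 20), (25, -12)) = 34.9285
d((11, 20), (14, -9)) = 29.1548
d((-22, 14), (-26, 24)) = 10.7703
d((-22, 14), (3, 2)) = 27.7308
d((-22, 14), (25, -12)) = 53.7122
d((-22, 14), (14, -9)) = 42.72
d((-26, 24), (3, 2)) = 36.4005
d((-26, 24), (25, -12)) = 62.426
d((-26, 24), (14, -9)) = 51.8556
d((3, 2), (25, -12)) = 26.0768
d((3, 2), (14, -9)) = 15.5563
d((25, -12), (14, -9)) = 11.4018

Closest pair: (7, 12) and (11, 20) with distance 8.9443

The closest pair is (7, 12) and (11, 20) with Euclidean distance 8.9443. For 9 points, brute-force pairwise comparison is shown above. For large n, the divide-and-conquer algorithm (sort by x, recurse on halves, check the dividing strip) achieves O(n log n).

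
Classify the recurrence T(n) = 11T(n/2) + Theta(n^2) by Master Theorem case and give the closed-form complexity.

Master Theorem for T(n) = 11T(n/2) + O(n^2):

a = 11, b = 2, c = 2
log_b(a) = log_2(11) = 3.4594

Case 1: c = 2 < log_2(11) = 3.4594
T(n) = O(n^(log_2 11))

For T(n) = 11T(n/2) + O(n^2): log_2(11) = 3.4594. This is Case 1 of the Master Theorem (c < log_b(a), work dominated by leaves), giving O(n^(log_2 11)).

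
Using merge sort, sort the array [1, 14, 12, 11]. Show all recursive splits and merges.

Merge sort trace:

Split: [1, 14, 12, 11] -> [1, 14] and [12, 11]
  Split: [1, 14] -> [1] and [14]
  Merge: [1] + [14] -> [1, 14]
  Split: [12, 11] -> [12] and [11]
  Merge: [12] + [11] -> [11, 12]
Merge: [1, 14] + [11, 12] -> [1, 11, 12, 14]

Final sorted array: [1, 11, 12, 14]

The merge sort proceeds by recursively splitting the array and merging sorted halves.
After all merges, the sorted array is [1, 11, 12, 14].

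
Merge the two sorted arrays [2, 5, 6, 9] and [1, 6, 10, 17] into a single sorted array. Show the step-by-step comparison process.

Merging process:

Compare 2 vs 1: take 1 from right. Merged: [1]
Compare 2 vs 6: take 2 from left. Merged: [1, 2]
Compare 5 vs 6: take 5 from left. Merged: [1, 2, 5]
Compare 6 vs 6: take 6 from left. Merged: [1, 2, 5, 6]
Compare 9 vs 6: take 6 from right. Merged: [1, 2, 5, 6, 6]
Compare 9 vs 10: take 9 from left. Merged: [1, 2, 5, 6, 6, 9]
Append remaining from right: [10, 17]. Merged: [1, 2, 5, 6, 6, 9, 10, 17]

Final merged array: [1, 2, 5, 6, 6, 9, 10, 17]
Total comparisons: 6

The merged array is [1, 2, 5, 6, 6, 9, 10, 17], requiring 6 comparisons. The merge step runs in O(n) time where n is the total number of elements.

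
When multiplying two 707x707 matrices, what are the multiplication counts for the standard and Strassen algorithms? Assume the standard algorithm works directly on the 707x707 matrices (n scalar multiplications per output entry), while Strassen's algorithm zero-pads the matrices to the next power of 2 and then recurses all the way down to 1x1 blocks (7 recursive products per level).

Matrix multiplication for 707x707 matrices:

Strassen's algorithm requires power-of-2 dimensions. Pad 707x707 to 1024x1024 (next power of 2).

Standard algorithm: 707^3 = 353393243 multiplications
Strassen's algorithm: 7^(log2(1024)) = 7^10 = 282475249 multiplications
Savings: 353393243 - 282475249 = 70917994 multiplications

Standard: 353393243 multiplications (707^3). Strassen: 282475249 multiplications (7^10, after padding to 1024x1024). Strassen reduces 8 recursive multiplications to 7 at each level.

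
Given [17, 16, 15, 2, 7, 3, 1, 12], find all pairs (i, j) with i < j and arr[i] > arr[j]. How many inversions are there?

Finding inversions in [17, 16, 15, 2, 7, 3, 1, 12]:

(0, 1): arr[0]=17 > arr[1]=16
(0, 2): arr[0]=17 > arr[2]=15
(0, 3): arr[0]=17 > arr[3]=2
(0, 4): arr[0]=17 > arr[4]=7
(0, 5): arr[0]=17 > arr[5]=3
(0, 6): arr[0]=17 > arr[6]=1
(0, 7): arr[0]=17 > arr[7]=12
(1, 2): arr[1]=16 > arr[2]=15
(1, 3): arr[1]=16 > arr[3]=2
(1, 4): arr[1]=16 > arr[4]=7
(1, 5): arr[1]=16 > arr[5]=3
(1, 6): arr[1]=16 > arr[6]=1
(1, 7): arr[1]=16 > arr[7]=12
(2, 3): arr[2]=15 > arr[3]=2
(2, 4): arr[2]=15 > arr[4]=7
(2, 5): arr[2]=15 > arr[5]=3
(2, 6): arr[2]=15 > arr[6]=1
(2, 7): arr[2]=15 > arr[7]=12
(3, 6): arr[3]=2 > arr[6]=1
(4, 5): arr[4]=7 > arr[5]=3
(4, 6): arr[4]=7 > arr[6]=1
(5, 6): arr[5]=3 > arr[6]=1

Total inversions: 22

The array has 22 inversion(s): (0,1), (0,2), (0,3), (0,4), (0,5), (0,6), (0,7), (1,2), (1,3), (1,4), (1,5), (1,6), (1,7), (2,3), (2,4), (2,5), (2,6), (2,7), (3,6), (4,5), (4,6), (5,6). Each pair (i,j) satisfies i < j and arr[i] > arr[j].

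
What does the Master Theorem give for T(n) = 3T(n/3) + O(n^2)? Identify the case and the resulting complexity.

Master Theorem for T(n) = 3T(n/3) + O(n^2):

a = 3, b = 3, c = 2
log_b(a) = log_3(3) = 1.0000

Case 3: c = 2 > log_3(3) = 1.0000
T(n) = O(n^2) = O(n^2)

For T(n) = 3T(n/3) + O(n^2): log_3(3) = 1.0000. This is Case 3 of the Master Theorem (c > log_b(a), work dominated by root), giving O(n^2).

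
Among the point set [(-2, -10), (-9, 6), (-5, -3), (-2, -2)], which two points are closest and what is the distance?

Computing all pairwise distances among 4 points:

d((-2, -10), (-9, 6)) = 17.4642
d((-2, -10), (-5, -3)) = 7.6158
d((-2, -10), (-2, -2)) = 8.0
d((-9, 6), (-5, -3)) = 9.8489
d((-9, 6), (-2, -2)) = 10.6301
d((-5, -3), (-2, -2)) = 3.1623 <-- minimum

Closest pair: (-5, -3) and (-2, -2) with distance 3.1623

The closest pair is (-5, -3) and (-2, -2) with Euclidean distance 3.1623. For 4 points, brute-force pairwise comparison is shown above. For large n, the divide-and-conquer algorithm (sort by x, recurse on halves, check the dividing strip) achieves O(n log n).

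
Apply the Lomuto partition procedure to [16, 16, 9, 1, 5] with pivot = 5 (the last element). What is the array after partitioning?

Lomuto partition with pivot = 5:

Initial array: [16, 16, 9, 1, 5]

arr[0]=16 > 5: no swap
arr[1]=16 > 5: no swap
arr[2]=9 > 5: no swap
arr[3]=1 <= 5: swap with position 0, array becomes [1, 16, 9, 16, 5]

Place pivot at position 1: [1, 5, 9, 16, 16]
Pivot position: 1

After partitioning with pivot 5, the array becomes [1, 5, 9, 16, 16]. The pivot is placed at index 1. All elements to the left of the pivot are <= 5, and all elements to the right are > 5.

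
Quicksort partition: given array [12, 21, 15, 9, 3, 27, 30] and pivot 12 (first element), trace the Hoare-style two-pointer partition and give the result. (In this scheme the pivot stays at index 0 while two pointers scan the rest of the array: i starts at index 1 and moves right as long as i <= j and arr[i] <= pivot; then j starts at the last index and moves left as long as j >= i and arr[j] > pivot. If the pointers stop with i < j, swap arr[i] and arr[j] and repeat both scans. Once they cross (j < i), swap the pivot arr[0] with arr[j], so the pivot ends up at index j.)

Hoare-style two-pointer partition with pivot = 12:

Initial array: [12, 21, 15, 9, 3, 27, 30]

Pointers start at i = 1, j = 6.
i stops at index 1 (arr[1]=21 > 12), j stops at index 4 (arr[4]=3 <= 12): swap arr[1] and arr[4], array becomes [12, 3, 15, 9, 21, 27, 30]
i stops at index 2 (arr[2]=15 > 12), j stops at index 3 (arr[3]=9 <= 12): swap arr[2] and arr[3], array becomes [12, 3, 9, 15, 21, 27, 30]
i ends at 3, j ends at 2: the pointers have crossed (j < i), so scanning stops.

Swap pivot arr[0] with arr[2] to place pivot at position 2: [9, 3, 12, 15, 21, 27, 30]
Pivot position: 2

After partitioning with pivot 12, the array becomes [9, 3, 12, 15, 21, 27, 30]. The pivot is placed at index 2. All elements to the left of the pivot are <= 12, and all elements to the right are > 12.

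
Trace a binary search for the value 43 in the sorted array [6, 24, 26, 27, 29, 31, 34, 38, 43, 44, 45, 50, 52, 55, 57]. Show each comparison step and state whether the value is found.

Binary search for 43 in [6, 24, 26, 27, 29, 31, 34, 38, 43, 44, 45, 50, 52, 55, 57]:

lo=0, hi=14, mid=7, arr[mid]=38 -> 38 < 43, search right half
lo=8, hi=14, mid=11, arr[mid]=50 -> 50 > 43, search left half
lo=8, hi=10, mid=9, arr[mid]=44 -> 44 > 43, search left half
lo=8, hi=8, mid=8, arr[mid]=43 -> Found target at index 8!

Binary search finds 43 at index 8 after 4 comparisons. The search repeatedly halves the search space by comparing with the middle element.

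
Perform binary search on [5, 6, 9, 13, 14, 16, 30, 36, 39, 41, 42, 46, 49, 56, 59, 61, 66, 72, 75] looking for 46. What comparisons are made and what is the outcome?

Binary search for 46 in [5, 6, 9, 13, 14, 16, 30, 36, 39, 41, 42, 46, 49, 56, 59, 61, 66, 72, 75]:

lo=0, hi=18, mid=9, arr[mid]=41 -> 41 < 46, search right half
lo=10, hi=18, mid=14, arr[mid]=59 -> 59 > 46, search left half
lo=10, hi=13, mid=11, arr[mid]=46 -> Found target at index 11!

Binary search finds 46 at index 11 after 3 comparisons. The search repeatedly halves the search space by comparing with the middle element.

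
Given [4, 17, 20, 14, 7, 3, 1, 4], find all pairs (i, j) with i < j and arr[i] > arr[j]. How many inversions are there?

Finding inversions in [4, 17, 20, 14, 7, 3, 1, 4]:

(0, 5): arr[0]=4 > arr[5]=3
(0, 6): arr[0]=4 > arr[6]=1
(1, 3): arr[1]=17 > arr[3]=14
(1, 4): arr[1]=17 > arr[4]=7
(1, 5): arr[1]=17 > arr[5]=3
(1, 6): arr[1]=17 > arr[6]=1
(1, 7): arr[1]=17 > arr[7]=4
(2, 3): arr[2]=20 > arr[3]=14
(2, 4): arr[2]=20 > arr[4]=7
(2, 5): arr[2]=20 > arr[5]=3
(2, 6): arr[2]=20 > arr[6]=1
(2, 7): arr[2]=20 > arr[7]=4
(3, 4): arr[3]=14 > arr[4]=7
(3, 5): arr[3]=14 > arr[5]=3
(3, 6): arr[3]=14 > arr[6]=1
(3, 7): arr[3]=14 > arr[7]=4
(4, 5): arr[4]=7 > arr[5]=3
(4, 6): arr[4]=7 > arr[6]=1
(4, 7): arr[4]=7 > arr[7]=4
(5, 6): arr[5]=3 > arr[6]=1

Total inversions: 20

The array has 20 inversion(s): (0,5), (0,6), (1,3), (1,4), (1,5), (1,6), (1,7), (2,3), (2,4), (2,5), (2,6), (2,7), (3,4), (3,5), (3,6), (3,7), (4,5), (4,6), (4,7), (5,6). Each pair (i,j) satisfies i < j and arr[i] > arr[j].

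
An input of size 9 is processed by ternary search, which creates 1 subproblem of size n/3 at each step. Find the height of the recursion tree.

For divide and conquer with division factor 3:

Problem sizes at each level:
Level 0: 9
Level 1: 3
Level 2: 1

The root is level 0 and the size-1 base case is level 2 (the tree spans levels 0 through 2, i.e. 3 levels counting the root), so the depth is the number of divisions: log_3(9) = 2

The recursion tree depth is log_3(9) = 2. At each level, the problem size is divided by 3, so it takes 2 divisions to reduce to a base case of size 1. The algorithm makes 1 recursive call at each level.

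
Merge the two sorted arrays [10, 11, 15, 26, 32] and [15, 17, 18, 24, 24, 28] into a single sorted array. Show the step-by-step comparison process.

Merging process:

Compare 10 vs 15: take 10 from left. Merged: [10]
Compare 11 vs 15: take 11 from left. Merged: [10, 11]
Compare 15 vs 15: take 15 from left. Merged: [10, 11, 15]
Compare 26 vs 15: take 15 from right. Merged: [10, 11, 15, 15]
Compare 26 vs 17: take 17 from right. Merged: [10, 11, 15, 15, 17]
Compare 26 vs 18: take 18 from right. Merged: [10, 11, 15, 15, 17, 18]
Compare 26 vs 24: take 24 from right. Merged: [10, 11, 15, 15, 17, 18, 24]
Compare 26 vs 24: take 24 from right. Merged: [10, 11, 15, 15, 17, 18, 24, 24]
Compare 26 vs 28: take 26 from left. Merged: [10, 11, 15, 15, 17, 18, 24, 24, 26]
Compare 32 vs 28: take 28 from right. Merged: [10, 11, 15, 15, 17, 18, 24, 24, 26, 28]
Append remaining from left: [32]. Merged: [10, 11, 15, 15, 17, 18, 24, 24, 26, 28, 32]

Final merged array: [10, 11, 15, 15, 17, 18, 24, 24, 26, 28, 32]
Total comparisons: 10

The merged array is [10, 11, 15, 15, 17, 18, 24, 24, 26, 28, 32], requiring 10 comparisons. The merge step runs in O(n) time where n is the total number of elements.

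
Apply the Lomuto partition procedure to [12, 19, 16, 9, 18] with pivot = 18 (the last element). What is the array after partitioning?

Lomuto partition with pivot = 18:

Initial array: [12, 19, 16, 9, 18]

arr[0]=12 <= 18: swap with position 0, array becomes [12, 19, 16, 9, 18]
arr[1]=19 > 18: no swap
arr[2]=16 <= 18: swap with position 1, array becomes [12, 16, 19, 9, 18]
arr[3]=9 <= 18: swap with position 2, array becomes [12, 16, 9, 19, 18]

Place pivot at position 3: [12, 16, 9, 18, 19]
Pivot position: 3

After partitioning with pivot 18, the array becomes [12, 16, 9, 18, 19]. The pivot is placed at index 3. All elements to the left of the pivot are <= 18, and all elements to the right are > 18.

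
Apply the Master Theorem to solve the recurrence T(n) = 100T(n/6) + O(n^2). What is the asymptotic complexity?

Master Theorem for T(n) = 100T(n/6) + O(n^2):

a = 100, b = 6, c = 2
log_b(a) = log_6(100) = 2.5702

Case 1: c = 2 < log_6(100) = 2.5702
T(n) = O(n^(log_6 100))

For T(n) = 100T(n/6) + O(n^2): log_6(100) = 2.5702. This is Case 1 of the Master Theorem (c < log_b(a), work dominated by leaves), giving O(n^(log_6 100)).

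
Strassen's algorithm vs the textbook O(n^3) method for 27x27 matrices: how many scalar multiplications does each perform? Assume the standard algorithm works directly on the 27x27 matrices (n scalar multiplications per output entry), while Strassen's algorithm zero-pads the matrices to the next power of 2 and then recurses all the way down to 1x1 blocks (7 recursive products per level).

Matrix multiplication for 27x27 matrices:

Strassen's algorithm requires power-of-2 dimensions. Pad 27x27 to 32x32 (next power of 2).

Standard algorithm: 27^3 = 19683 multiplications
Strassen's algorithm: 7^(log2(32)) = 7^5 = 16807 multiplications
Savings: 19683 - 16807 = 2876 multiplications

Standard: 19683 multiplications (27^3). Strassen: 16807 multiplications (7^5, after padding to 32x32). Strassen reduces 8 recursive multiplications to 7 at each level.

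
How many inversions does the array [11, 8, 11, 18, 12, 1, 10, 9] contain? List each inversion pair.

Finding inversions in [11, 8, 11, 18, 12, 1, 10, 9]:

(0, 1): arr[0]=11 > arr[1]=8
(0, 5): arr[0]=11 > arr[5]=1
(0, 6): arr[0]=11 > arr[6]=10
(0, 7): arr[0]=11 > arr[7]=9
(1, 5): arr[1]=8 > arr[5]=1
(2, 5): arr[2]=11 > arr[5]=1
(2, 6): arr[2]=11 > arr[6]=10
(2, 7): arr[2]=11 > arr[7]=9
(3, 4): arr[3]=18 > arr[4]=12
(3, 5): arr[3]=18 > arr[5]=1
(3, 6): arr[3]=18 > arr[6]=10
(3, 7): arr[3]=18 > arr[7]=9
(4, 5): arr[4]=12 > arr[5]=1
(4, 6): arr[4]=12 > arr[6]=10
(4, 7): arr[4]=12 > arr[7]=9
(6, 7): arr[6]=10 > arr[7]=9

Total inversions: 16

The array has 16 inversion(s): (0,1), (0,5), (0,6), (0,7), (1,5), (2,5), (2,6), (2,7), (3,4), (3,5), (3,6), (3,7), (4,5), (4,6), (4,7), (6,7). Each pair (i,j) satisfies i < j and arr[i] > arr[j].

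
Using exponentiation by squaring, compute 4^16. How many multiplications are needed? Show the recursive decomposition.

Computing 4^16 by squaring (build up from 4^1; each line after the first costs one multiplication):

4^1 = 4
4^2 = (4^1)^2 = 4^2 = 16
4^4 = (4^2)^2 = 16^2 = 256
4^8 = (4^4)^2 = 256^2 = 65536
4^16 = (4^8)^2 = 65536^2 = 4294967296

Result: 4294967296
Multiplications needed: 4 (4 lines after 4^1)

4^16 = 4294967296. Using exponentiation by squaring, this requires 4 multiplications. The key idea: if the exponent is even, square the half-power; if odd, multiply by the base once.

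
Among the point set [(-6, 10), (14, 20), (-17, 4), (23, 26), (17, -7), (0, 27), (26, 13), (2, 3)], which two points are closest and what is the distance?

Computing all pairwise distances among 8 points:

d((-6, 10), (14, 20)) = 22.3607
d((-6, 10), (-17, 4)) = 12.53
d((-6, 10), (23, 26)) = 33.121
d((-6, 10), (17, -7)) = 28.6007
d((-6, 10), (0, 27)) = 18.0278
d((-6, 10), (26, 13)) = 32.1403
d((-6, 10), (2, 3)) = 10.6301 <-- minimum
d((14, 20), (-17, 4)) = 34.8855
d((14, 20), (23, 26)) = 10.8167
d((14, 20), (17, -7)) = 27.1662
d((14, 20), (0, 27)) = 15.6525
d((14, 20), (26, 13)) = 13.8924
d((14, 20), (2, 3)) = 20.8087
d((-17, 4), (23, 26)) = 45.6508
d((-17, 4), (17, -7)) = 35.7351
d((-17, 4), (0, 27)) = 28.6007
d((-17, 4), (26, 13)) = 43.9318
d((-17, 4), (2, 3)) = 19.0263
d((23, 26), (17, -7)) = 33.541
d((23, 26), (0, 27)) = 23.0217
d((23, 26), (26, 13)) = 13.3417
d((23, 26), (2, 3)) = 31.1448
d((17, -7), (0, 27)) = 38.0132
d((17, -7), (26, 13)) = 21.9317
d((17, -7), (2, 3)) = 18.0278
d((0, 27), (26, 13)) = 29.5296
d((0, 27), (2, 3)) = 24.0832
d((26, 13), (2, 3)) = 26.0

Closest pair: (-6, 10) and (2, 3) with distance 10.6301

The closest pair is (-6, 10) and (2, 3) with Euclidean distance 10.6301. For 8 points, brute-force pairwise comparison is shown above. For large n, the divide-and-conquer algorithm (sort by x, recurse on halves, check the dividing strip) achieves O(n log n).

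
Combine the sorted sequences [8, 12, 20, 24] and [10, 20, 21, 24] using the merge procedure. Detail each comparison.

Merging process:

Compare 8 vs 10: take 8 from left. Merged: [8]
Compare 12 vs 10: take 10 from right. Merged: [8, 10]
Compare 12 vs 20: take 12 from left. Merged: [8, 10, 12]
Compare 20 vs 20: take 20 from left. Merged: [8, 10, 12, 20]
Compare 24 vs 20: take 20 from right. Merged: [8, 10, 12, 20, 20]
Compare 24 vs 21: take 21 from right. Merged: [8, 10, 12, 20, 20, 21]
Compare 24 vs 24: take 24 from left. Merged: [8, 10, 12, 20, 20, 21, 24]
Append remaining from right: [24]. Merged: [8, 10, 12, 20, 20, 21, 24, 24]

Final merged array: [8, 10, 12, 20, 20, 21, 24, 24]
Total comparisons: 7

The merged array is [8, 10, 12, 20, 20, 21, 24, 24], requiring 7 comparisons. The merge step runs in O(n) time where n is the total number of elements.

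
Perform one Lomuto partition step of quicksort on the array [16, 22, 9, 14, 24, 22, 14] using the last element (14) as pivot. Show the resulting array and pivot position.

Lomuto partition with pivot = 14:

Initial array: [16, 22, 9, 14, 24, 22, 14]

arr[0]=16 > 14: no swap
arr[1]=22 > 14: no swap
arr[2]=9 <= 14: swap with position 0, array becomes [9, 22, 16, 14, 24, 22, 14]
arr[3]=14 <= 14: swap with position 1, array becomes [9, 14, 16, 22, 24, 22, 14]
arr[4]=24 > 14: no swap
arr[5]=22 > 14: no swap

Place pivot at position 2: [9, 14, 14, 22, 24, 22, 16]
Pivot position: 2

After partitioning with pivot 14, the array becomes [9, 14, 14, 22, 24, 22, 16]. The pivot is placed at index 2. All elements to the left of the pivot are <= 14, and all elements to the right are > 14.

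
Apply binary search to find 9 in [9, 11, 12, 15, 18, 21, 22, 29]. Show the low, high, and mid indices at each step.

Binary search for 9 in [9, 11, 12, 15, 18, 21, 22, 29]:

lo=0, hi=7, mid=3, arr[mid]=15 -> 15 > 9, search left half
lo=0, hi=2, mid=1, arr[mid]=11 -> 11 > 9, search left half
lo=0, hi=0, mid=0, arr[mid]=9 -> Found target at index 0!

Binary search finds 9 at index 0 after 3 comparisons. The search repeatedly halves the search space by comparing with the middle element.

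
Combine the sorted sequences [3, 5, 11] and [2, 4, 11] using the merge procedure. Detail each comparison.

Merging process:

Compare 3 vs 2: take 2 from right. Merged: [2]
Compare 3 vs 4: take 3 from left. Merged: [2, 3]
Compare 5 vs 4: take 4 from right. Merged: [2, 3, 4]
Compare 5 vs 11: take 5 from left. Merged: [2, 3, 4, 5]
Compare 11 vs 11: take 11 from left. Merged: [2, 3, 4, 5, 11]
Append remaining from right: [11]. Merged: [2, 3, 4, 5, 11, 11]

Final merged array: [2, 3, 4, 5, 11, 11]
Total comparisons: 5

The merged array is [2, 3, 4, 5, 11, 11], requiring 5 comparisons. The merge step runs in O(n) time where n is the total number of elements.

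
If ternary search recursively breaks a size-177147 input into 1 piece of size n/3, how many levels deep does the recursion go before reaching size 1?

For divide and conquer with division factor 3:

Problem sizes at each level:
Level 0: 177147
Level 1: 59049
Level 2: 19683
Level 3: 6561
Level 4: 2187
Level 5: 729
Level 6: 243
Level 7: 81
Level 8: 27
Level 9: 9
Level 10: 3
Level 11: 1

The root is level 0 and the size-1 base case is level 11 (the tree spans levels 0 through 11, i.e. 12 levels counting the root), so the depth is the number of divisions: log_3(177147) = 11

The recursion tree depth is log_3(177147) = 11. At each level, the problem size is divided by 3, so it takes 11 divisions to reduce to a base case of size 1. The algorithm makes 1 recursive call at each level.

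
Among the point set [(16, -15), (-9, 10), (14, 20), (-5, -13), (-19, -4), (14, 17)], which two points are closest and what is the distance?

Computing all pairwise distances among 6 points:

d((16, -15), (-9, 10)) = 35.3553
d((16, -15), (14, 20)) = 35.0571
d((16, -15), (-5, -13)) = 21.095
d((16, -15), (-19, -4)) = 36.6879
d((16, -15), (14, 17)) = 32.0624
d((-9, 10), (14, 20)) = 25.0799
d((-9, 10), (-5, -13)) = 23.3452
d((-9, 10), (-19, -4)) = 17.2047
d((-9, 10), (14, 17)) = 24.0416
d((14, 20), (-5, -13)) = 38.0789
d((14, 20), (-19, -4)) = 40.8044
d((14, 20), (14, 17)) = 3.0 <-- minimum
d((-5, -13), (-19, -4)) = 16.6433
d((-5, -13), (14, 17)) = 35.5106
d((-19, -4), (14, 17)) = 39.1152

Closest pair: (14, 20) and (14, 17) with distance 3.0

The closest pair is (14, 20) and (14, 17) with Euclidean distance 3.0. For 6 points, brute-force pairwise comparison is shown above. For large n, the divide-and-conquer algorithm (sort by x, recurse on halves, check the dividing strip) achieves O(n log n).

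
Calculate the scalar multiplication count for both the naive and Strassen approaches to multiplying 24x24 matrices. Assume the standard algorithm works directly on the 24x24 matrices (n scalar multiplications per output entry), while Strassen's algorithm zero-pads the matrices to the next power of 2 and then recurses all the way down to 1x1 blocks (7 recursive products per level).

Matrix multiplication for 24x24 matrices:

Strassen's algorithm requires power-of-2 dimensions. Pad 24x24 to 32x32 (next power of 2).

Standard algorithm: 24^3 = 13824 multiplications
Strassen's algorithm: 7^(log2(32)) = 7^5 = 16807 multiplications
Difference: 13824 - 16807 = -2983 (Strassen uses MORE here due to padding overhead — for small or just-over-power-of-2 n, padding can outweigh the per-level savings)

Standard: 13824 multiplications (24^3). Strassen: 16807 multiplications (7^5, after padding to 32x32). Strassen reduces 8 recursive multiplications to 7 at each level.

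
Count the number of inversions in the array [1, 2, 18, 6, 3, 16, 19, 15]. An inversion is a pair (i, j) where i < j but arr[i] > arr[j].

Finding inversions in [1, 2, 18, 6, 3, 16, 19, 15]:

(2, 3): arr[2]=18 > arr[3]=6
(2, 4): arr[2]=18 > arr[4]=3
(2, 5): arr[2]=18 > arr[5]=16
(2, 7): arr[2]=18 > arr[7]=15
(3, 4): arr[3]=6 > arr[4]=3
(5, 7): arr[5]=16 > arr[7]=15
(6, 7): arr[6]=19 > arr[7]=15

Total inversions: 7

The array has 7 inversion(s): (2,3), (2,4), (2,5), (2,7), (3,4), (5,7), (6,7). Each pair (i,j) satisfies i < j and arr[i] > arr[j].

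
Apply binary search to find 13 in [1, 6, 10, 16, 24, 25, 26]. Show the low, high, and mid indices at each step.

Binary search for 13 in [1, 6, 10, 16, 24, 25, 26]:

lo=0, hi=6, mid=3, arr[mid]=16 -> 16 > 13, search left half
lo=0, hi=2, mid=1, arr[mid]=6 -> 6 < 13, search right half
lo=2, hi=2, mid=2, arr[mid]=10 -> 10 < 13, search right half
lo=3 > hi=2, target 13 not found

Binary search determines that 13 is not in the array after 3 comparisons. The search space was exhausted without finding the target.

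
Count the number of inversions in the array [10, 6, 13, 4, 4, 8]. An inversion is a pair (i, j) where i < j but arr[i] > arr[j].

Finding inversions in [10, 6, 13, 4, 4, 8]:

(0, 1): arr[0]=10 > arr[1]=6
(0, 3): arr[0]=10 > arr[3]=4
(0, 4): arr[0]=10 > arr[4]=4
(0, 5): arr[0]=10 > arr[5]=8
(1, 3): arr[1]=6 > arr[3]=4
(1, 4): arr[1]=6 > arr[4]=4
(2, 3): arr[2]=13 > arr[3]=4
(2, 4): arr[2]=13 > arr[4]=4
(2, 5): arr[2]=13 > arr[5]=8

Total inversions: 9

The array has 9 inversion(s): (0,1), (0,3), (0,4), (0,5), (1,3), (1,4), (2,3), (2,4), (2,5). Each pair (i,j) satisfies i < j and arr[i] > arr[j].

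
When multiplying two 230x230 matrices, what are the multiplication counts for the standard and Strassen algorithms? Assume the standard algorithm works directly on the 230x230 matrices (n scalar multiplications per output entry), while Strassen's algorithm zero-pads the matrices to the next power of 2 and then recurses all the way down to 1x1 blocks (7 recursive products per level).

Matrix multiplication for 230x230 matrices:

Strassen's algorithm requires power-of-2 dimensions. Pad 230x230 to 256x256 (next power of 2).

Standard algorithm: 230^3 = 12167000 multiplications
Strassen's algorithm: 7^(log2(256)) = 7^8 = 5764801 multiplications
Savings: 12167000 - 5764801 = 6402199 multiplications

Standard: 12167000 multiplications (230^3). Strassen: 5764801 multiplications (7^8, after padding to 256x256). Strassen reduces 8 recursive multiplications to 7 at each level.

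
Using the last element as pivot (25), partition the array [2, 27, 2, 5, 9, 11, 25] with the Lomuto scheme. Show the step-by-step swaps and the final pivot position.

Lomuto partition with pivot = 25:

Initial array: [2, 27, 2, 5, 9, 11, 25]

arr[0]=2 <= 25: swap with position 0, array becomes [2, 27, 2, 5, 9, 11, 25]
arr[1]=27 > 25: no swap
arr[2]=2 <= 25: swap with position 1, array becomes [2, 2, 27, 5, 9, 11, 25]
arr[3]=5 <= 25: swap with position 2, array becomes [2, 2, 5, 27, 9, 11, 25]
arr[4]=9 <= 25: swap with position 3, array becomes [2, 2, 5, 9, 27, 11, 25]
arr[5]=11 <= 25: swap with position 4, array becomes [2, 2, 5, 9, 11, 27, 25]

Place pivot at position 5: [2, 2, 5, 9, 11, 25, 27]
Pivot position: 5

After partitioning with pivot 25, the array becomes [2, 2, 5, 9, 11, 25, 27]. The pivot is placed at index 5. All elements to the left of the pivot are <= 25, and all elements to the right are > 25.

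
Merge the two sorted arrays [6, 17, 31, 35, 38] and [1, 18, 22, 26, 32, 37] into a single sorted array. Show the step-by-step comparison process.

Merging process:

Compare 6 vs 1: take 1 from right. Merged: [1]
Compare 6 vs 18: take 6 from left. Merged: [1, 6]
Compare 17 vs 18: take 17 from left. Merged: [1, 6, 17]
Compare 31 vs 18: take 18 from right. Merged: [1, 6, 17, 18]
Compare 31 vs 22: take 22 from right. Merged: [1, 6, 17, 18, 22]
Compare 31 vs 26: take 26 from right. Merged: [1, 6, 17, 18, 22, 26]
Compare 31 vs 32: take 31 from left. Merged: [1, 6, 17, 18, 22, 26, 31]
Compare 35 vs 32: take 32 from right. Merged: [1, 6, 17, 18, 22, 26, 31, 32]
Compare 35 vs 37: take 35 from left. Merged: [1, 6, 17, 18, 22, 26, 31, 32, 35]
Compare 38 vs 37: take 37 from right. Merged: [1, 6, 17, 18, 22, 26, 31, 32, 35, 37]
Append remaining from left: [38]. Merged: [1, 6, 17, 18, 22, 26, 31, 32, 35, 37, 38]

Final merged array: [1, 6, 17, 18, 22, 26, 31, 32, 35, 37, 38]
Total comparisons: 10

The merged array is [1, 6, 17, 18, 22, 26, 31, 32, 35, 37, 38], requiring 10 comparisons. The merge step runs in O(n) time where n is the total number of elements.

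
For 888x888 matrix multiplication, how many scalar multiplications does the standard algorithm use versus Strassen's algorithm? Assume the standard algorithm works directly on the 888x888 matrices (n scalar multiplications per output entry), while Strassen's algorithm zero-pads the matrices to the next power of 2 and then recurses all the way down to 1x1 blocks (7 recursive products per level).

Matrix multiplication for 888x888 matrices:

Strassen's algorithm requires power-of-2 dimensions. Pad 888x888 to 1024x1024 (next power of 2).

Standard algorithm: 888^3 = 700227072 multiplications
Strassen's algorithm: 7^(log2(1024)) = 7^10 = 282475249 multiplications
Savings: 700227072 - 282475249 = 417751823 multiplications

Standard: 700227072 multiplications (888^3). Strassen: 282475249 multiplications (7^10, after padding to 1024x1024). Strassen reduces 8 recursive multiplications to 7 at each level.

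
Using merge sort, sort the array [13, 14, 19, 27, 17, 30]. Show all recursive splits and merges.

Merge sort trace:

Split: [13, 14, 19, 27, 17, 30] -> [13, 14, 19] and [27, 17, 30]
  Split: [13, 14, 19] -> [13] and [14, 19]
    Split: [14, 19] -> [14] and [19]
    Merge: [14] + [19] -> [14, 19]
  Merge: [13] + [14, 19] -> [13, 14, 19]
  Split: [27, 17, 30] -> [27] and [17, 30]
    Split: [17, 30] -> [17] and [30]
    Merge: [17] + [30] -> [17, 30]
  Merge: [27] + [17, 30] -> [17, 27, 30]
Merge: [13, 14, 19] + [17, 27, 30] -> [13, 14, 17, 19, 27, 30]

Final sorted array: [13, 14, 17, 19, 27, 30]

The merge sort proceeds by recursively splitting the array and merging sorted halves.
After all merges, the sorted array is [13, 14, 17, 19, 27, 30].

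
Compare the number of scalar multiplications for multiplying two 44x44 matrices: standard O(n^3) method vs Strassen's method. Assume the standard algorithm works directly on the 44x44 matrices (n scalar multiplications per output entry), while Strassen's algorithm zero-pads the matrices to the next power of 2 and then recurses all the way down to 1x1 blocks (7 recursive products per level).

Matrix multiplication for 44x44 matrices:

Strassen's algorithm requires power-of-2 dimensions. Pad 44x44 to 64x64 (next power of 2).

Standard algorithm: 44^3 = 85184 multiplications
Strassen's algorithm: 7^(log2(64)) = 7^6 = 117649 multiplications
Difference: 85184 - 117649 = -32465 (Strassen uses MORE here due to padding overhead — for small or just-over-power-of-2 n, padding can outweigh the per-level savings)

Standard: 85184 multiplications (44^3). Strassen: 117649 multiplications (7^6, after padding to 64x64). Strassen reduces 8 recursive multiplications to 7 at each level.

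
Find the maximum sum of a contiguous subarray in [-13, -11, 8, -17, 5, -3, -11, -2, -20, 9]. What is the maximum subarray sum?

Using Kadane's algorithm on [-13, -11, 8, -17, 5, -3, -11, -2, -20, 9]:

Scanning through the array:
Position 1 (value -11): max_ending_here = -11, max_so_far = -11
Position 2 (value 8): max_ending_here = 8, max_so_far = 8
Position 3 (value -17): max_ending_here = -9, max_so_far = 8
Position 4 (value 5): max_ending_here = 5, max_so_far = 8
Position 5 (value -3): max_ending_here = 2, max_so_far = 8
Position 6 (value -11): max_ending_here = -9, max_so_far = 8
Position 7 (value -2): max_ending_here = -2, max_so_far = 8
Position 8 (value -20): max_ending_here = -20, max_so_far = 8
Position 9 (value 9): max_ending_here = 9, max_so_far = 9

Maximum subarray: [9]
Maximum sum: 9

The maximum subarray is [9] with sum 9. This subarray runs from index 9 to index 9.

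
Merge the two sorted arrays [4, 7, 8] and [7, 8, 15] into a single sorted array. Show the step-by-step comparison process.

Merging process:

Compare 4 vs 7: take 4 from left. Merged: [4]
Compare 7 vs 7: take 7 from left. Merged: [4, 7]
Compare 8 vs 7: take 7 from right. Merged: [4, 7, 7]
Compare 8 vs 8: take 8 from left. Merged: [4, 7, 7, 8]
Append remaining from right: [8, 15]. Merged: [4, 7, 7, 8, 8, 15]

Final merged array: [4, 7, 7, 8, 8, 15]
Total comparisons: 4

The merged array is [4, 7, 7, 8, 8, 15], requiring 4 comparisons. The merge step runs in O(n) time where n is the total number of elements.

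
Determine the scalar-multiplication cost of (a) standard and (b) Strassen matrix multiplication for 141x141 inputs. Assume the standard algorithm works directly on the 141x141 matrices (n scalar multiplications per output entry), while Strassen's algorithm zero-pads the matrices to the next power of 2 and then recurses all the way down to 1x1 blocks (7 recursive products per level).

Matrix multiplication for 141x141 matrices:

Strassen's algorithm requires power-of-2 dimensions. Pad 141x141 to 256x256 (next power of 2).

Standard algorithm: 141^3 = 2803221 multiplications
Strassen's algorithm: 7^(log2(256)) = 7^8 = 5764801 multiplications
Difference: 2803221 - 5764801 = -2961580 (Strassen uses MORE here due to padding overhead — for small or just-over-power-of-2 n, padding can outweigh the per-level savings)

Standard: 2803221 multiplications (141^3). Strassen: 5764801 multiplications (7^8, after padding to 256x256). Strassen reduces 8 recursive multiplications to 7 at each level.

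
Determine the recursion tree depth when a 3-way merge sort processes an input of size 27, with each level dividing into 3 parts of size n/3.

For divide and conquer with division factor 3:

Problem sizes at each level:
Level 0: 27
Level 1: 9
Level 2: 3
Level 3: 1

The root is level 0 and the size-1 base case is level 3 (the tree spans levels 0 through 3, i.e. 4 levels counting the root), so the depth is the number of divisions: log_3(27) = 3

The recursion tree depth is log_3(27) = 3. At each level, the problem size is divided by 3, so it takes 3 divisions to reduce to a base case of size 1. The algorithm makes 3 recursive calls at each level.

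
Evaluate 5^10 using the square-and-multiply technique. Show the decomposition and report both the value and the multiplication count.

Computing 5^10 by squaring (build up from 5^1; each line after the first costs one multiplication):

5^1 = 5
5^2 = (5^1)^2 = 5^2 = 25
5^4 = (5^2)^2 = 25^2 = 625
5^5 = 5 * 5^4 = 5 * 625 = 3125
5^10 = (5^5)^2 = 3125^2 = 9765625

Result: 9765625
Multiplications needed: 4 (4 lines after 5^1)

5^10 = 9765625. Using exponentiation by squaring, this requires 4 multiplications. The key idea: if the exponent is even, square the half-power; if odd, multiply by the base once.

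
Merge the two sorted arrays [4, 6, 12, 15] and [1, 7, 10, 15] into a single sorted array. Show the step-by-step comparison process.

Merging process:

Compare 4 vs 1: take 1 from right. Merged: [1]
Compare 4 vs 7: take 4 from left. Merged: [1, 4]
Compare 6 vs 7: take 6 from left. Merged: [1, 4, 6]
Compare 12 vs 7: take 7 from right. Merged: [1, 4, 6, 7]
Compare 12 vs 10: take 10 from right. Merged: [1, 4, 6, 7, 10]
Compare 12 vs 15: take 12 from left. Merged: [1, 4, 6, 7, 10, 12]
Compare 15 vs 15: take 15 from left. Merged: [1, 4, 6, 7, 10, 12, 15]
Append remaining from right: [15]. Merged: [1, 4, 6, 7, 10, 12, 15, 15]

Final merged array: [1, 4, 6, 7, 10, 12, 15, 15]
Total comparisons: 7

The merged array is [1, 4, 6, 7, 10, 12, 15, 15], requiring 7 comparisons. The merge step runs in O(n) time where n is the total number of elements.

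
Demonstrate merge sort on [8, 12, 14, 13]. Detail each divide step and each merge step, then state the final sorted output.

Merge sort trace:

Split: [8, 12, 14, 13] -> [8, 12] and [14, 13]
  Split: [8, 12] -> [8] and [12]
  Merge: [8] + [12] -> [8, 12]
  Split: [14, 13] -> [14] and [13]
  Merge: [14] + [13] -> [13, 14]
Merge: [8, 12] + [13, 14] -> [8, 12, 13, 14]

Final sorted array: [8, 12, 13, 14]

The merge sort proceeds by recursively splitting the array and merging sorted halves.
After all merges, the sorted array is [8, 12, 13, 14].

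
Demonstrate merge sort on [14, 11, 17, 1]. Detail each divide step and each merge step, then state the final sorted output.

Merge sort trace:

Split: [14, 11, 17, 1] -> [14, 11] and [17, 1]
  Split: [14, 11] -> [14] and [11]
  Merge: [14] + [11] -> [11, 14]
  Split: [17, 1] -> [17] and [1]
  Merge: [17] + [1] -> [1, 17]
Merge: [11, 14] + [1, 17] -> [1, 11, 14, 17]

Final sorted array: [1, 11, 14, 17]

The merge sort proceeds by recursively splitting the array and merging sorted halves.
After all merges, the sorted array is [1, 11, 14, 17].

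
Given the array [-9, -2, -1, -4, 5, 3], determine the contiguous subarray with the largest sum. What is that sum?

Using Kadane's algorithm on [-9, -2, -1, -4, 5, 3]:

Scanning through the array:
Position 1 (value -2): max_ending_here = -2, max_so_far = -2
Position 2 (value -1): max_ending_here = -1, max_so_far = -1
Position 3 (value -4): max_ending_here = -4, max_so_far = -1
Position 4 (value 5): max_ending_here = 5, max_so_far = 5
Position 5 (value 3): max_ending_here = 8, max_so_far = 8

Maximum subarray: [5, 3]
Maximum sum: 8

The maximum subarray is [5, 3] with sum 8. This subarray runs from index 4 to index 5.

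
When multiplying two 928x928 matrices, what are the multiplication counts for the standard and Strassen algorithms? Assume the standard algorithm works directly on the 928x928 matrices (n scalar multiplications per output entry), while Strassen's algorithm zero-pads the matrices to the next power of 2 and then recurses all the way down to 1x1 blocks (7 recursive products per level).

Matrix multiplication for 928x928 matrices:

Strassen's algorithm requires power-of-2 dimensions. Pad 928x928 to 1024x1024 (next power of 2).

Standard algorithm: 928^3 = 799178752 multiplications
Strassen's algorithm: 7^(log2(1024)) = 7^10 = 282475249 multiplications
Savings: 799178752 - 282475249 = 516703503 multiplications

Standard: 799178752 multiplications (928^3). Strassen: 282475249 multiplications (7^10, after padding to 1024x1024). Strassen reduces 8 recursive multiplications to 7 at each level.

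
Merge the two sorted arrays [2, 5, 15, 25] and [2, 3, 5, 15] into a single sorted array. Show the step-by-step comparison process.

Merging process:

Compare 2 vs 2: take 2 from left. Merged: [2]
Compare 5 vs 2: take 2 from right. Merged: [2, 2]
Compare 5 vs 3: take 3 from right. Merged: [2, 2, 3]
Compare 5 vs 5: take 5 from left. Merged: [2, 2, 3, 5]
Compare 15 vs 5: take 5 from right. Merged: [2, 2, 3, 5, 5]
Compare 15 vs 15: take 15 from left. Merged: [2, 2, 3, 5, 5, 15]
Compare 25 vs 15: take 15 from right. Merged: [2, 2, 3, 5, 5, 15, 15]
Append remaining from left: [25]. Merged: [2, 2, 3, 5, 5, 15, 15, 25]

Final merged array: [2, 2, 3, 5, 5, 15, 15, 25]
Total comparisons: 7

The merged array is [2, 2, 3, 5, 5, 15, 15, 25], requiring 7 comparisons. The merge step runs in O(n) time where n is the total number of elements.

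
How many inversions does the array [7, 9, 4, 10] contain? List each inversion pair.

Finding inversions in [7, 9, 4, 10]:

(0, 2): arr[0]=7 > arr[2]=4
(1, 2): arr[1]=9 > arr[2]=4

Total inversions: 2

The array has 2 inversion(s): (0,2), (1,2). Each pair (i,j) satisfies i < j and arr[i] > arr[j].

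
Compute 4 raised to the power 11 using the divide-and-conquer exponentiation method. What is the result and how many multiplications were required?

Computing 4^11 by squaring (build up from 4^1; each line after the first costs one multiplication):

4^1 = 4
4^2 = (4^1)^2 = 4^2 = 16
4^4 = (4^2)^2 = 16^2 = 256
4^5 = 4 * 4^4 = 4 * 256 = 1024
4^10 = (4^5)^2 = 1024^2 = 1048576
4^11 = 4 * 4^10 = 4 * 1048576 = 4194304

Result: 4194304
Multiplications needed: 5 (5 lines after 4^1)

4^11 = 4194304. Using exponentiation by squaring, this requires 5 multiplications. The key idea: if the exponent is even, square the half-power; if odd, multiply by the base once.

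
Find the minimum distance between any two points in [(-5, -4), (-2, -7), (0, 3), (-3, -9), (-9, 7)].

Computing all pairwise distances among 5 points:

d((-5, -4), (-2, -7)) = 4.2426
d((-5, -4), (0, 3)) = 8.6023
d((-5, -4), (-3, -9)) = 5.3852
d((-5, -4), (-9, 7)) = 11.7047
d((-2, -7), (0, 3)) = 10.198
d((-2, -7), (-3, -9)) = 2.2361 <-- minimum
d((-2, -7), (-9, 7)) = 15.6525
d((0, 3), (-3, -9)) = 12.3693
d((0, 3), (-9, 7)) = 9.8489
d((-3, -9), (-9, 7)) = 17.088

Closest pair: (-2, -7) and (-3, -9) with distance 2.2361

The closest pair is (-2, -7) and (-3, -9) with Euclidean distance 2.2361. For 5 points, brute-force pairwise comparison is shown above. For large n, the divide-and-conquer algorithm (sort by x, recurse on halves, check the dividing strip) achieves O(n log n).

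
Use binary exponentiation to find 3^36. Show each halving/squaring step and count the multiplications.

Computing 3^36 by squaring (build up from 3^1; each line after the first costs one multiplication):

3^1 = 3
3^2 = (3^1)^2 = 3^2 = 9
3^4 = (3^2)^2 = 9^2 = 81
3^8 = (3^4)^2 = 81^2 = 6561
3^9 = 3 * 3^8 = 3 * 6561 = 19683
3^18 = (3^9)^2 = 19683^2 = 387420489
3^36 = (3^18)^2 = 387420489^2 = 150094635296999121

Result: 150094635296999121
Multiplications needed: 6 (6 lines after 3^1)

3^36 = 150094635296999121. Using exponentiation by squaring, this requires 6 multiplications. The key idea: if the exponent is even, square the half-power; if odd, multiply by the base once.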